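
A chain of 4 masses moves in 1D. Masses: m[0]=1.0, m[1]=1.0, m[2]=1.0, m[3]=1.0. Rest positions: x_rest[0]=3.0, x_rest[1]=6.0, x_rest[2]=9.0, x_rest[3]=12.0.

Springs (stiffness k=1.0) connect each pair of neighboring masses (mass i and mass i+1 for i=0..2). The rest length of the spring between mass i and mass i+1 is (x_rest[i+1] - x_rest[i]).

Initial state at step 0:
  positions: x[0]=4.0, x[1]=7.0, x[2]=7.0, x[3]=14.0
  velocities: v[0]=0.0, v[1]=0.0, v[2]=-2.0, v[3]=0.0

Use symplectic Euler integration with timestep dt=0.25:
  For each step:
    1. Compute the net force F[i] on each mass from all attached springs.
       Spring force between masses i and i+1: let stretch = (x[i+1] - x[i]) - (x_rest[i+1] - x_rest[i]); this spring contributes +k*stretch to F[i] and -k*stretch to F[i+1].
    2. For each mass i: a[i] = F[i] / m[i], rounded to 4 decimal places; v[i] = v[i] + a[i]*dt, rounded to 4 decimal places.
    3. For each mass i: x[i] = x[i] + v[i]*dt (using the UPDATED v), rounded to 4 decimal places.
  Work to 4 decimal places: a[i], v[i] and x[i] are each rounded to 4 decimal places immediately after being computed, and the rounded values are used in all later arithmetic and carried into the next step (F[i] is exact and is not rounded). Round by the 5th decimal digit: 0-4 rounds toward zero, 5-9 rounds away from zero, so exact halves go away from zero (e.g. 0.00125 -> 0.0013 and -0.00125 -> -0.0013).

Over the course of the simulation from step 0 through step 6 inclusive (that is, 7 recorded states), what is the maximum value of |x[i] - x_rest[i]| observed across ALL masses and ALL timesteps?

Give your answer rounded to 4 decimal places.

Answer: 2.0625

Derivation:
Step 0: x=[4.0000 7.0000 7.0000 14.0000] v=[0.0000 0.0000 -2.0000 0.0000]
Step 1: x=[4.0000 6.8125 6.9375 13.7500] v=[0.0000 -0.7500 -0.2500 -1.0000]
Step 2: x=[3.9883 6.4570 7.2930 13.2617] v=[-0.0469 -1.4219 1.4219 -1.9531]
Step 3: x=[3.9434 5.9995 7.9693 12.5879] v=[-0.1797 -1.8301 2.7051 -2.6953]
Step 4: x=[3.8395 5.5366 8.8111 11.8129] v=[-0.4157 -1.8517 3.3673 -3.1000]
Step 5: x=[3.6542 5.1723 9.6359 11.0378] v=[-0.7414 -1.4574 3.2991 -3.1005]
Step 6: x=[3.3762 4.9921 10.2693 10.3626] v=[-1.1119 -0.7210 2.5337 -2.7010]
Max displacement = 2.0625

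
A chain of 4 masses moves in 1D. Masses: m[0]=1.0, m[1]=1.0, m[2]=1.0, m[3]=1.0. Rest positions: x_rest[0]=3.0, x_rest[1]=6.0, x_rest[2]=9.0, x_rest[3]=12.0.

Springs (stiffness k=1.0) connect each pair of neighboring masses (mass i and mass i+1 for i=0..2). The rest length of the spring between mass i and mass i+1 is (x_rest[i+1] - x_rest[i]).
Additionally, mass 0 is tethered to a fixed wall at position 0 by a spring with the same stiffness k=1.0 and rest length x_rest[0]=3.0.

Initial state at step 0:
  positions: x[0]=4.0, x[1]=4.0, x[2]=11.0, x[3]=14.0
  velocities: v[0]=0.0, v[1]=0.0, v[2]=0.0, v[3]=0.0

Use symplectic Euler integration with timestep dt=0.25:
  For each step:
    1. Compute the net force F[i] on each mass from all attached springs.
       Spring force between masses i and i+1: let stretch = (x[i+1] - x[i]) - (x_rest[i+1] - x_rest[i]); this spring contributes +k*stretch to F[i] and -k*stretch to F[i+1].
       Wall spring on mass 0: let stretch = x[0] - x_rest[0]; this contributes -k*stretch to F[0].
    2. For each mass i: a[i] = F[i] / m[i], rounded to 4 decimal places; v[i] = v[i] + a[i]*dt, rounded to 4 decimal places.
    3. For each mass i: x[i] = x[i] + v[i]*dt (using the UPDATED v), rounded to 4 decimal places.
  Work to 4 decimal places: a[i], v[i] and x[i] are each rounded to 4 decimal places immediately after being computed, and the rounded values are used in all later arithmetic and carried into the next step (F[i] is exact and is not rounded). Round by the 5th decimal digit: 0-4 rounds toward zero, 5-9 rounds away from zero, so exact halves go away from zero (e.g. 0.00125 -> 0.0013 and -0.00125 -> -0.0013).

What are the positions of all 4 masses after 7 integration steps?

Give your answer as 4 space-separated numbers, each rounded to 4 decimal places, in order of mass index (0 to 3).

Answer: 2.1281 8.6253 8.9833 12.8333

Derivation:
Step 0: x=[4.0000 4.0000 11.0000 14.0000] v=[0.0000 0.0000 0.0000 0.0000]
Step 1: x=[3.7500 4.4375 10.7500 14.0000] v=[-1.0000 1.7500 -1.0000 0.0000]
Step 2: x=[3.3086 5.2266 10.3086 13.9844] v=[-1.7656 3.1563 -1.7656 -0.0625]
Step 3: x=[2.7803 6.2134 9.7793 13.9265] v=[-2.1133 3.9473 -2.1172 -0.2315]
Step 4: x=[2.2928 7.2085 9.2863 13.7969] v=[-1.9501 3.9805 -1.9719 -0.5183]
Step 5: x=[1.9692 8.0263 8.9454 13.5729] v=[-1.2944 3.2710 -1.3637 -0.8960]
Step 6: x=[1.9011 8.5229 8.8363 13.2472] v=[-0.2724 1.9865 -0.4366 -1.3029]
Step 7: x=[2.1281 8.6253 8.9833 12.8333] v=[0.9078 0.4094 0.5878 -1.6556]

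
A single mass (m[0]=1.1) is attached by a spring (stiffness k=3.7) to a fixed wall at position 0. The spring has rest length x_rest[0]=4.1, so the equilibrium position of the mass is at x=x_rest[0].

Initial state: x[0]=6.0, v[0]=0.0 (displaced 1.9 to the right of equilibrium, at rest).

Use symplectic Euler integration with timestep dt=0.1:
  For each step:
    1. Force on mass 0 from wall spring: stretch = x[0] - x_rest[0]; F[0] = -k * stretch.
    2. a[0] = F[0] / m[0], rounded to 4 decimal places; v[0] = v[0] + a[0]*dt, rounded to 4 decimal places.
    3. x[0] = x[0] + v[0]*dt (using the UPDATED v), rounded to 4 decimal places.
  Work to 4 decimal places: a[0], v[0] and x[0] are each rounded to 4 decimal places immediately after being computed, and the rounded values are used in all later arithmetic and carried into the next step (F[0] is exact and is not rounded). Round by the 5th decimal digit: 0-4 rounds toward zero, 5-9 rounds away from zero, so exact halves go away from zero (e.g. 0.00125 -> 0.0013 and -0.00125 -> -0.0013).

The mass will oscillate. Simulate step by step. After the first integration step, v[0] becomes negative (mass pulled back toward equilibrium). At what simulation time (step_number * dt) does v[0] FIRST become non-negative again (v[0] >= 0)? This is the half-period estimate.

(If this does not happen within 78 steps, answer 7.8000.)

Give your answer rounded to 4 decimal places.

Step 0: x=[6.0000] v=[0.0000]
Step 1: x=[5.9361] v=[-0.6391]
Step 2: x=[5.8104] v=[-1.2567]
Step 3: x=[5.6272] v=[-1.8320]
Step 4: x=[5.3926] v=[-2.3457]
Step 5: x=[5.1146] v=[-2.7805]
Step 6: x=[4.8024] v=[-3.1218]
Step 7: x=[4.4666] v=[-3.3581]
Step 8: x=[4.1185] v=[-3.4814]
Step 9: x=[3.7697] v=[-3.4876]
Step 10: x=[3.4321] v=[-3.3765]
Step 11: x=[3.1169] v=[-3.1518]
Step 12: x=[2.8348] v=[-2.8211]
Step 13: x=[2.5953] v=[-2.3955]
Step 14: x=[2.4064] v=[-1.8894]
Step 15: x=[2.2744] v=[-1.3197]
Step 16: x=[2.2038] v=[-0.7056]
Step 17: x=[2.1970] v=[-0.0678]
Step 18: x=[2.2542] v=[0.5723]
First v>=0 after going negative at step 18, time=1.8000

Answer: 1.8000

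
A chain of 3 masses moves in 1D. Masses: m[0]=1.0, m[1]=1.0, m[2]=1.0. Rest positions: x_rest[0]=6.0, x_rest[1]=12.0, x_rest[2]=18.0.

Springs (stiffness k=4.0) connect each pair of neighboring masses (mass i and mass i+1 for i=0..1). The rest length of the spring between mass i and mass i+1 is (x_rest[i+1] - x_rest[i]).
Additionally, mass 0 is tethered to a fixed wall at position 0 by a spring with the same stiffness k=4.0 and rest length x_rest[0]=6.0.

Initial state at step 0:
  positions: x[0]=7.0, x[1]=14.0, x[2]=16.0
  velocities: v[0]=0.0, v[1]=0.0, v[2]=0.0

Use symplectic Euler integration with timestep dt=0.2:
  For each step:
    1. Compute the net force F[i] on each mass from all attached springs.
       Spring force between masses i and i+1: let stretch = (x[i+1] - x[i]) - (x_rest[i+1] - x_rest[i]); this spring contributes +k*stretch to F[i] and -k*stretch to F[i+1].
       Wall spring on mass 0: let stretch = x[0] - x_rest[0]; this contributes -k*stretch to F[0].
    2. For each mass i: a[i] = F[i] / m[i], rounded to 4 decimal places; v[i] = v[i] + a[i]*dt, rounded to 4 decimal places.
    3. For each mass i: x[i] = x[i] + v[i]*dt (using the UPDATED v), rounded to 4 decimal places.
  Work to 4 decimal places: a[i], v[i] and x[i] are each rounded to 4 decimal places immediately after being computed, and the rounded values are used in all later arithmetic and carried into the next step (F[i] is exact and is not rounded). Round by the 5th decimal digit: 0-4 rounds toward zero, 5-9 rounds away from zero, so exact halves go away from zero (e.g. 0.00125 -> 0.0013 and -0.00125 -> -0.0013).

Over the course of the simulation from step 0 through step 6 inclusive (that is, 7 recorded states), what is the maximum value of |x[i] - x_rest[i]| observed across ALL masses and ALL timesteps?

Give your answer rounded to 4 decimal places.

Answer: 2.0154

Derivation:
Step 0: x=[7.0000 14.0000 16.0000] v=[0.0000 0.0000 0.0000]
Step 1: x=[7.0000 13.2000 16.6400] v=[0.0000 -4.0000 3.2000]
Step 2: x=[6.8720 11.9584 17.6896] v=[-0.6400 -6.2080 5.2480]
Step 3: x=[6.4583 10.8200 18.7822] v=[-2.0685 -5.6922 5.4630]
Step 4: x=[5.7091 10.2576 19.5608] v=[-3.7458 -2.8118 3.8932]
Step 5: x=[4.7742 10.4560 19.8109] v=[-4.6743 0.9920 1.2506]
Step 6: x=[3.9846 11.2421 19.5242] v=[-3.9482 3.9305 -1.4333]
Max displacement = 2.0154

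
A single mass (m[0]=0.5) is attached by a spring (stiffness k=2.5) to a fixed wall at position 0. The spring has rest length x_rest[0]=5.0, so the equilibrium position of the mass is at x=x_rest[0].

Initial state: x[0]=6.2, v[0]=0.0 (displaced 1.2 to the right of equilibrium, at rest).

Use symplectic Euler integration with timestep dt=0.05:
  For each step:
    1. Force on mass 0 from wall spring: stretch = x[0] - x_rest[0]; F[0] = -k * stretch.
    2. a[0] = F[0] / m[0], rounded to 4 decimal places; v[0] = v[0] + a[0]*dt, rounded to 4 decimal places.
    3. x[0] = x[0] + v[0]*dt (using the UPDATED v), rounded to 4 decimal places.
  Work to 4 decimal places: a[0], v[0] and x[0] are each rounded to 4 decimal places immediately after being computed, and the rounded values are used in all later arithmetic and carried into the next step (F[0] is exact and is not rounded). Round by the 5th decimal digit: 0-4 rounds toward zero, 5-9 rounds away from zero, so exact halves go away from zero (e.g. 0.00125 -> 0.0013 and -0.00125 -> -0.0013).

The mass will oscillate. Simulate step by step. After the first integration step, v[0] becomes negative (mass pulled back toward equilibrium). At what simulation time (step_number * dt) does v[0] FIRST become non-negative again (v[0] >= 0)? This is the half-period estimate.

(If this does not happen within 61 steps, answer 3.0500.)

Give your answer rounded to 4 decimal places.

Answer: 1.4500

Derivation:
Step 0: x=[6.2000] v=[0.0000]
Step 1: x=[6.1850] v=[-0.3000]
Step 2: x=[6.1552] v=[-0.5963]
Step 3: x=[6.1109] v=[-0.8851]
Step 4: x=[6.0528] v=[-1.1628]
Step 5: x=[5.9815] v=[-1.4260]
Step 6: x=[5.8979] v=[-1.6714]
Step 7: x=[5.8031] v=[-1.8959]
Step 8: x=[5.6983] v=[-2.0967]
Step 9: x=[5.5847] v=[-2.2713]
Step 10: x=[5.4638] v=[-2.4175]
Step 11: x=[5.3371] v=[-2.5335]
Step 12: x=[5.2062] v=[-2.6178]
Step 13: x=[5.0727] v=[-2.6694]
Step 14: x=[4.9383] v=[-2.6876]
Step 15: x=[4.8047] v=[-2.6722]
Step 16: x=[4.6735] v=[-2.6234]
Step 17: x=[4.5464] v=[-2.5418]
Step 18: x=[4.4250] v=[-2.4284]
Step 19: x=[4.3108] v=[-2.2847]
Step 20: x=[4.2052] v=[-2.1124]
Step 21: x=[4.1095] v=[-1.9137]
Step 22: x=[4.0249] v=[-1.6911]
Step 23: x=[3.9525] v=[-1.4473]
Step 24: x=[3.8932] v=[-1.1854]
Step 25: x=[3.8478] v=[-0.9087]
Step 26: x=[3.8168] v=[-0.6207]
Step 27: x=[3.8006] v=[-0.3249]
Step 28: x=[3.7993] v=[-0.0251]
Step 29: x=[3.8131] v=[0.2751]
First v>=0 after going negative at step 29, time=1.4500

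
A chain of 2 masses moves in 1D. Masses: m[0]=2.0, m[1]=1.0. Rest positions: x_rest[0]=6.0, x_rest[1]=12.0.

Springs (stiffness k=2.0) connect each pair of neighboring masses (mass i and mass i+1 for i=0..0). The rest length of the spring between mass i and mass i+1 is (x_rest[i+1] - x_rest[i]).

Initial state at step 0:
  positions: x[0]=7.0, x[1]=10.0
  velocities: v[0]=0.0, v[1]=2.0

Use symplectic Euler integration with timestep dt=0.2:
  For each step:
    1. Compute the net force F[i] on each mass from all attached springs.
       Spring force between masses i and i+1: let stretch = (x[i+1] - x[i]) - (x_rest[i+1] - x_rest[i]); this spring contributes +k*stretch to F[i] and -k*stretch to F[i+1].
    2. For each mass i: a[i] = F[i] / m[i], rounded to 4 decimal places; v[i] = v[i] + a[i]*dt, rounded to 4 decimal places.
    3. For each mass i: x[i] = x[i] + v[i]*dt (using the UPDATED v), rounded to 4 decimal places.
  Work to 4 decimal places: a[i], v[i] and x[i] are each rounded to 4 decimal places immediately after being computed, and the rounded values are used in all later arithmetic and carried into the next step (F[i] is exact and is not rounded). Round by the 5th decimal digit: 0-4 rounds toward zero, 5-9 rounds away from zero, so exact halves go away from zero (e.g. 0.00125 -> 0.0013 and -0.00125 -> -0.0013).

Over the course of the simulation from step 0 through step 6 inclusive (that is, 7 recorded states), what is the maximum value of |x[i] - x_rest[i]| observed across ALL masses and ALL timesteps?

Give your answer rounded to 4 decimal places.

Answer: 2.7752

Derivation:
Step 0: x=[7.0000 10.0000] v=[0.0000 2.0000]
Step 1: x=[6.8800 10.6400] v=[-0.6000 3.2000]
Step 2: x=[6.6704 11.4592] v=[-1.0480 4.0960]
Step 3: x=[6.4124 12.3753] v=[-1.2902 4.5805]
Step 4: x=[6.1529 13.2944] v=[-1.2976 4.5953]
Step 5: x=[5.9390 14.1221] v=[-1.0693 4.1387]
Step 6: x=[5.8125 14.7752] v=[-0.6327 3.2655]
Max displacement = 2.7752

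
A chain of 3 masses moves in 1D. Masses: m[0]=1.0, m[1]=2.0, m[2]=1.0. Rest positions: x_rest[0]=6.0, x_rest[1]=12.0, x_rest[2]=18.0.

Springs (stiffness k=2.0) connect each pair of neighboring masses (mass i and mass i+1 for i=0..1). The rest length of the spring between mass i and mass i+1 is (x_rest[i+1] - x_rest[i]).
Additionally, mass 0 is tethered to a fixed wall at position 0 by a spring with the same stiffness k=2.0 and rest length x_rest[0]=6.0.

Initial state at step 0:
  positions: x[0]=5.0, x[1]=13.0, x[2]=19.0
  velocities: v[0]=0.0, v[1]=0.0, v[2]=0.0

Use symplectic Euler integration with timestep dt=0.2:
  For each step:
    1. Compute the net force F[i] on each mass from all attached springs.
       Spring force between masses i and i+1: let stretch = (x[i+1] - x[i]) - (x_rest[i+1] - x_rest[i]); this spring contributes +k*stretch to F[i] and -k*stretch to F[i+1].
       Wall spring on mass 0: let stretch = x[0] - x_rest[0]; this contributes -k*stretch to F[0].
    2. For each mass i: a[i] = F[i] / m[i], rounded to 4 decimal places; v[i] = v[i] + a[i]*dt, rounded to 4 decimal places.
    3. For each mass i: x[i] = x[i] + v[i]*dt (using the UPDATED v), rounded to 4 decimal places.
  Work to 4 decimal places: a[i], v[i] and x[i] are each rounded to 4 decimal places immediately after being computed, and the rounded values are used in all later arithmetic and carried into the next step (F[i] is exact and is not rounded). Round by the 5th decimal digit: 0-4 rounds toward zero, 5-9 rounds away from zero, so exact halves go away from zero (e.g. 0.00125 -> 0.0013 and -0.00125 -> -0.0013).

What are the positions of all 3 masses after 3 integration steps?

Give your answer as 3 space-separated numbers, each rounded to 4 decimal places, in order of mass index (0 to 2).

Answer: 6.2244 12.5967 18.9698

Derivation:
Step 0: x=[5.0000 13.0000 19.0000] v=[0.0000 0.0000 0.0000]
Step 1: x=[5.2400 12.9200 19.0000] v=[1.2000 -0.4000 0.0000]
Step 2: x=[5.6752 12.7760 18.9936] v=[2.1760 -0.7200 -0.0320]
Step 3: x=[6.2244 12.5967 18.9698] v=[2.7462 -0.8966 -0.1190]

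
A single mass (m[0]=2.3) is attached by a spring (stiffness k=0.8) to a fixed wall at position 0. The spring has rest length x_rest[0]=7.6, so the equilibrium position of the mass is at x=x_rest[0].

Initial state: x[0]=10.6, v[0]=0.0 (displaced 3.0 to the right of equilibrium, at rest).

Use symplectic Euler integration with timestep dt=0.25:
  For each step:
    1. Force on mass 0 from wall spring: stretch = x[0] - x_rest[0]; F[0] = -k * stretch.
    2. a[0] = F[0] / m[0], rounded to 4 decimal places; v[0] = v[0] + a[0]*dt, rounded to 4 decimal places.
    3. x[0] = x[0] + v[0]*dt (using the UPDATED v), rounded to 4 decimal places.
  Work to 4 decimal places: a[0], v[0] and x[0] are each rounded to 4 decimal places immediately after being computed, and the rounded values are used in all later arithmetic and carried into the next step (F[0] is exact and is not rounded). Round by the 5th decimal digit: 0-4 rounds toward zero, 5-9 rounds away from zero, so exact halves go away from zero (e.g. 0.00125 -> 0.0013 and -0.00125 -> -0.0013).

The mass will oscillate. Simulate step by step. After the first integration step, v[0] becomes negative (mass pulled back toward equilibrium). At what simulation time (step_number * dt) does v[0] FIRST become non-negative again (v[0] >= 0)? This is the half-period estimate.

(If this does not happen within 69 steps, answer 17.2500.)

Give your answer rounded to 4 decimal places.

Answer: 5.5000

Derivation:
Step 0: x=[10.6000] v=[0.0000]
Step 1: x=[10.5348] v=[-0.2609]
Step 2: x=[10.4058] v=[-0.5161]
Step 3: x=[10.2158] v=[-0.7601]
Step 4: x=[9.9689] v=[-0.9876]
Step 5: x=[9.6705] v=[-1.1936]
Step 6: x=[9.3271] v=[-1.3737]
Step 7: x=[8.9461] v=[-1.5239]
Step 8: x=[8.5359] v=[-1.6410]
Step 9: x=[8.1053] v=[-1.7224]
Step 10: x=[7.6637] v=[-1.7664]
Step 11: x=[7.2207] v=[-1.7720]
Step 12: x=[6.7860] v=[-1.7390]
Step 13: x=[6.3690] v=[-1.6682]
Step 14: x=[5.9787] v=[-1.5612]
Step 15: x=[5.6237] v=[-1.4202]
Step 16: x=[5.3116] v=[-1.2484]
Step 17: x=[5.0493] v=[-1.0494]
Step 18: x=[4.8424] v=[-0.8276]
Step 19: x=[4.6955] v=[-0.5878]
Step 20: x=[4.6117] v=[-0.3352]
Step 21: x=[4.5929] v=[-0.0754]
Step 22: x=[4.6394] v=[0.1861]
First v>=0 after going negative at step 22, time=5.5000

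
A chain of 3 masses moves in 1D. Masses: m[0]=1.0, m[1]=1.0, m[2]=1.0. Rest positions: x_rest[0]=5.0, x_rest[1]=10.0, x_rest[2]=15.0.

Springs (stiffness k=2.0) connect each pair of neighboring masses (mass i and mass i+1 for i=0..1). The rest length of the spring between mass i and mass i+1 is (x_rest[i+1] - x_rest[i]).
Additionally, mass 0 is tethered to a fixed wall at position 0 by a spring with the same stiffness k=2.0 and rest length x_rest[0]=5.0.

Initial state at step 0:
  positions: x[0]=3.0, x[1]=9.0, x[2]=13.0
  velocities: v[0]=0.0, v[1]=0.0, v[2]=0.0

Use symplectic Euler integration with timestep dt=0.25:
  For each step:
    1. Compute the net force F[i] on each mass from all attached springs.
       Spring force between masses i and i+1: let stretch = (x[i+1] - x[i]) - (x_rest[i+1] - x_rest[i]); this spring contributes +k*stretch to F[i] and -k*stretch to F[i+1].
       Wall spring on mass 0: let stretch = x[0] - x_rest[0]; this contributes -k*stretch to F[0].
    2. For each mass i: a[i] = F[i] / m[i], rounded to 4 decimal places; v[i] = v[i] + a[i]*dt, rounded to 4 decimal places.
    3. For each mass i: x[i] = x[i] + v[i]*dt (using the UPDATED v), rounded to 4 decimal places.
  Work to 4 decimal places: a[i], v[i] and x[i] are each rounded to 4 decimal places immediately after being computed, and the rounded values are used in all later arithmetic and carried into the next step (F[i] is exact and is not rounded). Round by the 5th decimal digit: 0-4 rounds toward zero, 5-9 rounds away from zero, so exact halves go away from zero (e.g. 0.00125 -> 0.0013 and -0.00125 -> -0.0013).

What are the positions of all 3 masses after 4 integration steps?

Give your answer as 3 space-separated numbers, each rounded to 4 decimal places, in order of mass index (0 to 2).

Answer: 5.1849 8.0276 13.6880

Derivation:
Step 0: x=[3.0000 9.0000 13.0000] v=[0.0000 0.0000 0.0000]
Step 1: x=[3.3750 8.7500 13.1250] v=[1.5000 -1.0000 0.5000]
Step 2: x=[4.0000 8.3750 13.3281] v=[2.5000 -1.5000 0.8125]
Step 3: x=[4.6719 8.0723 13.5371] v=[2.6875 -1.2110 0.8360]
Step 4: x=[5.1849 8.0276 13.6880] v=[2.0518 -0.1788 0.6036]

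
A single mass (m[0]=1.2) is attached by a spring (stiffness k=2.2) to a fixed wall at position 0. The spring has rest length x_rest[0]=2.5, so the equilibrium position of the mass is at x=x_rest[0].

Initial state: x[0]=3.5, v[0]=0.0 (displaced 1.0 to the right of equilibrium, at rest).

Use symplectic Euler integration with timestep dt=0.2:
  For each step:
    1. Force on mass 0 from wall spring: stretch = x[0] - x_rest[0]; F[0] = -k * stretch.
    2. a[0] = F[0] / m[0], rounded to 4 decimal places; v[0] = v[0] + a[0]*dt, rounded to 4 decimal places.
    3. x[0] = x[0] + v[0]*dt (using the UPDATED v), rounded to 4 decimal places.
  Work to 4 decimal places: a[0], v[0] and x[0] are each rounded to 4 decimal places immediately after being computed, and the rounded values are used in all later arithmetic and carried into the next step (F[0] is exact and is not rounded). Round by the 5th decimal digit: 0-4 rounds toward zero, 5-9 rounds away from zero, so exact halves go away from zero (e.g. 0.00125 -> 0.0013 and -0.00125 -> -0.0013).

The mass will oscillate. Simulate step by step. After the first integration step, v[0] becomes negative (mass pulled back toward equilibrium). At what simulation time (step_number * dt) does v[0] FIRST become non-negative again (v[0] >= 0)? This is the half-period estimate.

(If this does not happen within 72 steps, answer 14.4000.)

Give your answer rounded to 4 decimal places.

Answer: 2.4000

Derivation:
Step 0: x=[3.5000] v=[0.0000]
Step 1: x=[3.4267] v=[-0.3667]
Step 2: x=[3.2854] v=[-0.7065]
Step 3: x=[3.0865] v=[-0.9945]
Step 4: x=[2.8446] v=[-1.2096]
Step 5: x=[2.5774] v=[-1.3360]
Step 6: x=[2.3045] v=[-1.3644]
Step 7: x=[2.0460] v=[-1.2927]
Step 8: x=[1.8208] v=[-1.1262]
Step 9: x=[1.6454] v=[-0.8772]
Step 10: x=[1.5326] v=[-0.5638]
Step 11: x=[1.4908] v=[-0.2091]
Step 12: x=[1.5230] v=[0.1609]
First v>=0 after going negative at step 12, time=2.4000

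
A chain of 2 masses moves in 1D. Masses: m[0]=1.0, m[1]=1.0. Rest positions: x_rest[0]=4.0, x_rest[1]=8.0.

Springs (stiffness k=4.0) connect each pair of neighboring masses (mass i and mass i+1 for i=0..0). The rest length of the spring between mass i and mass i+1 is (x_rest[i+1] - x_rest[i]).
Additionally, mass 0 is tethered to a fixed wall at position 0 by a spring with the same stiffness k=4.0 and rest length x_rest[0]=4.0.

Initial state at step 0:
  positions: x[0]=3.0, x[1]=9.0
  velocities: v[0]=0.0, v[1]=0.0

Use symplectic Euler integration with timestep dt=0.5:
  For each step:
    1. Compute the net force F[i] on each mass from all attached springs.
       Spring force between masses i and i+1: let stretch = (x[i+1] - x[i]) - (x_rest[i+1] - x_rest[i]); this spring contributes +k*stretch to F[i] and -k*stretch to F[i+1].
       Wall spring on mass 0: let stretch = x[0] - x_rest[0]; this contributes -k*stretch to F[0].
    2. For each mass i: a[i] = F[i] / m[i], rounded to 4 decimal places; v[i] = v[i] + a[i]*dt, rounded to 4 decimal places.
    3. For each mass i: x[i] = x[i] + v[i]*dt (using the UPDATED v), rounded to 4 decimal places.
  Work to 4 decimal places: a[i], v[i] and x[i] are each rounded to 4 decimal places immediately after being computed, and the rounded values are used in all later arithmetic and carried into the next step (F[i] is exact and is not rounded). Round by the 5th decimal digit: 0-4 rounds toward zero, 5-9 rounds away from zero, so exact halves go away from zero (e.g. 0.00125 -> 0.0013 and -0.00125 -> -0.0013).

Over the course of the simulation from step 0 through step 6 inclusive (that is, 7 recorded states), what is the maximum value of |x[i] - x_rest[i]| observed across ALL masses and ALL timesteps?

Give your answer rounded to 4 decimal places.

Answer: 2.0000

Derivation:
Step 0: x=[3.0000 9.0000] v=[0.0000 0.0000]
Step 1: x=[6.0000 7.0000] v=[6.0000 -4.0000]
Step 2: x=[4.0000 8.0000] v=[-4.0000 2.0000]
Step 3: x=[2.0000 9.0000] v=[-4.0000 2.0000]
Step 4: x=[5.0000 7.0000] v=[6.0000 -4.0000]
Step 5: x=[5.0000 7.0000] v=[0.0000 0.0000]
Step 6: x=[2.0000 9.0000] v=[-6.0000 4.0000]
Max displacement = 2.0000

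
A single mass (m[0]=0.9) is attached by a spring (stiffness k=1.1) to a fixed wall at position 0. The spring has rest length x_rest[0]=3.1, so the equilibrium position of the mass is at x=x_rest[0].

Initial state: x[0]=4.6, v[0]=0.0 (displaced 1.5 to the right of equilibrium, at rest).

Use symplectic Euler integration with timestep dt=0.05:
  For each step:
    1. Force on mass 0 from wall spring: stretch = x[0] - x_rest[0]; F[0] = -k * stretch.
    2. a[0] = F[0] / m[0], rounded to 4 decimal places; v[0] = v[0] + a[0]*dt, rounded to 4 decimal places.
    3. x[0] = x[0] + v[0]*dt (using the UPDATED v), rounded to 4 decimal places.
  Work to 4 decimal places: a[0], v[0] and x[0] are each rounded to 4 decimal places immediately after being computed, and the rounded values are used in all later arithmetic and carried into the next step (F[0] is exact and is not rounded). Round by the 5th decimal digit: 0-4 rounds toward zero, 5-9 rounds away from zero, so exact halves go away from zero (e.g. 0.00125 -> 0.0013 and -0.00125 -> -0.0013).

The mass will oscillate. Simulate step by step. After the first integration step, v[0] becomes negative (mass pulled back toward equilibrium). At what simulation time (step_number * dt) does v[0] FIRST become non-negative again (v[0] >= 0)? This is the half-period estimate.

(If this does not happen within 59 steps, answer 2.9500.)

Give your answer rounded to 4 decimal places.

Answer: 2.8500

Derivation:
Step 0: x=[4.6000] v=[0.0000]
Step 1: x=[4.5954] v=[-0.0917]
Step 2: x=[4.5862] v=[-0.1831]
Step 3: x=[4.5725] v=[-0.2739]
Step 4: x=[4.5543] v=[-0.3639]
Step 5: x=[4.5317] v=[-0.4528]
Step 6: x=[4.5047] v=[-0.5403]
Step 7: x=[4.4734] v=[-0.6261]
Step 8: x=[4.4379] v=[-0.7100]
Step 9: x=[4.3983] v=[-0.7918]
Step 10: x=[4.3547] v=[-0.8711]
Step 11: x=[4.3073] v=[-0.9478]
Step 12: x=[4.2562] v=[-1.0216]
Step 13: x=[4.2016] v=[-1.0923]
Step 14: x=[4.1436] v=[-1.1596]
Step 15: x=[4.0824] v=[-1.2234]
Step 16: x=[4.0182] v=[-1.2834]
Step 17: x=[3.9512] v=[-1.3395]
Step 18: x=[3.8816] v=[-1.3915]
Step 19: x=[3.8096] v=[-1.4393]
Step 20: x=[3.7355] v=[-1.4827]
Step 21: x=[3.6594] v=[-1.5215]
Step 22: x=[3.5816] v=[-1.5557]
Step 23: x=[3.5023] v=[-1.5851]
Step 24: x=[3.4218] v=[-1.6097]
Step 25: x=[3.3403] v=[-1.6294]
Step 26: x=[3.2581] v=[-1.6441]
Step 27: x=[3.1754] v=[-1.6538]
Step 28: x=[3.0925] v=[-1.6584]
Step 29: x=[3.0096] v=[-1.6579]
Step 30: x=[2.9270] v=[-1.6524]
Step 31: x=[2.8449] v=[-1.6418]
Step 32: x=[2.7636] v=[-1.6262]
Step 33: x=[2.6833] v=[-1.6056]
Step 34: x=[2.6043] v=[-1.5801]
Step 35: x=[2.5268] v=[-1.5498]
Step 36: x=[2.4511] v=[-1.5148]
Step 37: x=[2.3773] v=[-1.4751]
Step 38: x=[2.3058] v=[-1.4309]
Step 39: x=[2.2367] v=[-1.3824]
Step 40: x=[2.1702] v=[-1.3296]
Step 41: x=[2.1066] v=[-1.2728]
Step 42: x=[2.0460] v=[-1.2121]
Step 43: x=[1.9886] v=[-1.1477]
Step 44: x=[1.9346] v=[-1.0798]
Step 45: x=[1.8842] v=[-1.0086]
Step 46: x=[1.8375] v=[-0.9343]
Step 47: x=[1.7946] v=[-0.8571]
Step 48: x=[1.7557] v=[-0.7773]
Step 49: x=[1.7209] v=[-0.6952]
Step 50: x=[1.6904] v=[-0.6109]
Step 51: x=[1.6642] v=[-0.5248]
Step 52: x=[1.6423] v=[-0.4371]
Step 53: x=[1.6249] v=[-0.3480]
Step 54: x=[1.6120] v=[-0.2579]
Step 55: x=[1.6037] v=[-0.1670]
Step 56: x=[1.5999] v=[-0.0756]
Step 57: x=[1.6007] v=[0.0161]
First v>=0 after going negative at step 57, time=2.8500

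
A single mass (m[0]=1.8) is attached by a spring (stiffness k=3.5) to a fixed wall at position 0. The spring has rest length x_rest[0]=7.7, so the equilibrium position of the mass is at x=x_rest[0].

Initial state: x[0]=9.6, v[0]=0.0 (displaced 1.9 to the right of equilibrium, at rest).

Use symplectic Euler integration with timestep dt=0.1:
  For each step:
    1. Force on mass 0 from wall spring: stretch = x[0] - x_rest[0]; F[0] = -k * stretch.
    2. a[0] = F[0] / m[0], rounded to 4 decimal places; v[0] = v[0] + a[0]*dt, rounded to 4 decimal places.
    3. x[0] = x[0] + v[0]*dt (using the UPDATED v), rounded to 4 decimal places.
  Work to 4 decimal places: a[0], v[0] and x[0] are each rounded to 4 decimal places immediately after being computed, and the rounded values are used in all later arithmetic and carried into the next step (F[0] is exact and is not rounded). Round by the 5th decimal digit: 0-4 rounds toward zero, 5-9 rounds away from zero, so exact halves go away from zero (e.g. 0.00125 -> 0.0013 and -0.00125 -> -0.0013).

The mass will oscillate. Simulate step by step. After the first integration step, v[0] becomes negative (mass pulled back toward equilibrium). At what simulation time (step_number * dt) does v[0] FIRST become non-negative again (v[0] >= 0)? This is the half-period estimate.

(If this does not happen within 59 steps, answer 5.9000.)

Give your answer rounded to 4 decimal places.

Step 0: x=[9.6000] v=[0.0000]
Step 1: x=[9.5631] v=[-0.3694]
Step 2: x=[9.4899] v=[-0.7317]
Step 3: x=[9.3819] v=[-1.0797]
Step 4: x=[9.2412] v=[-1.4067]
Step 5: x=[9.0706] v=[-1.7064]
Step 6: x=[8.8733] v=[-1.9729]
Step 7: x=[8.6532] v=[-2.2010]
Step 8: x=[8.4146] v=[-2.3863]
Step 9: x=[8.1621] v=[-2.5253]
Step 10: x=[7.9006] v=[-2.6152]
Step 11: x=[7.6352] v=[-2.6542]
Step 12: x=[7.3710] v=[-2.6416]
Step 13: x=[7.1132] v=[-2.5776]
Step 14: x=[6.8669] v=[-2.4635]
Step 15: x=[6.6368] v=[-2.3015]
Step 16: x=[6.4273] v=[-2.0948]
Step 17: x=[6.2426] v=[-1.8473]
Step 18: x=[6.0862] v=[-1.5639]
Step 19: x=[5.9612] v=[-1.2501]
Step 20: x=[5.8700] v=[-0.9120]
Step 21: x=[5.8144] v=[-0.5562]
Step 22: x=[5.7954] v=[-0.1896]
Step 23: x=[5.8135] v=[0.1807]
First v>=0 after going negative at step 23, time=2.3000

Answer: 2.3000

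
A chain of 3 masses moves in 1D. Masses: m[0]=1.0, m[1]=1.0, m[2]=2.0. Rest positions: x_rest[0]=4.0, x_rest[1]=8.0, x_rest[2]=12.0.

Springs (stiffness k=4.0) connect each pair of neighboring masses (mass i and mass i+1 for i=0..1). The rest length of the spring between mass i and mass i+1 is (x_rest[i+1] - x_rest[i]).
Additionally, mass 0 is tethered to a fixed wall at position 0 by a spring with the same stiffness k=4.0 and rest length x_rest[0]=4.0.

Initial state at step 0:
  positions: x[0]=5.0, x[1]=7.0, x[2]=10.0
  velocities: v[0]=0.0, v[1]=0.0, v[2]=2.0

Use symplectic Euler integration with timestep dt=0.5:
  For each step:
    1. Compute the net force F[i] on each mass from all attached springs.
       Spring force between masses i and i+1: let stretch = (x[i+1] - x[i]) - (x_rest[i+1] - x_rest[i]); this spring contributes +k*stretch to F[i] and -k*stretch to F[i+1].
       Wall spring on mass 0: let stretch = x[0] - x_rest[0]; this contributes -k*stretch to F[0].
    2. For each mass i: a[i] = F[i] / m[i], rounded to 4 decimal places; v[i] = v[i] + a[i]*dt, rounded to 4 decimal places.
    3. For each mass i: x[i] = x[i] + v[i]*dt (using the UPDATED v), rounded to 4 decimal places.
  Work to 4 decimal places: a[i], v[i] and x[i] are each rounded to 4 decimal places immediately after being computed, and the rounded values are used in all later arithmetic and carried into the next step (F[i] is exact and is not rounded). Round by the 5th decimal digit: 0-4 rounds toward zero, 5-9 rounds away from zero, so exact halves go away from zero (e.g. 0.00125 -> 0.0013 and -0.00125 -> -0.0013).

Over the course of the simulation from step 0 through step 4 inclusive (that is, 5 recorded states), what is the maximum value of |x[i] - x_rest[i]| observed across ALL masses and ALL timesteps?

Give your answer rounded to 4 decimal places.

Step 0: x=[5.0000 7.0000 10.0000] v=[0.0000 0.0000 2.0000]
Step 1: x=[2.0000 8.0000 11.5000] v=[-6.0000 2.0000 3.0000]
Step 2: x=[3.0000 6.5000 13.2500] v=[2.0000 -3.0000 3.5000]
Step 3: x=[4.5000 8.2500 13.6250] v=[3.0000 3.5000 0.7500]
Step 4: x=[5.2500 11.6250 13.3125] v=[1.5000 6.7500 -0.6250]
Max displacement = 3.6250

Answer: 3.6250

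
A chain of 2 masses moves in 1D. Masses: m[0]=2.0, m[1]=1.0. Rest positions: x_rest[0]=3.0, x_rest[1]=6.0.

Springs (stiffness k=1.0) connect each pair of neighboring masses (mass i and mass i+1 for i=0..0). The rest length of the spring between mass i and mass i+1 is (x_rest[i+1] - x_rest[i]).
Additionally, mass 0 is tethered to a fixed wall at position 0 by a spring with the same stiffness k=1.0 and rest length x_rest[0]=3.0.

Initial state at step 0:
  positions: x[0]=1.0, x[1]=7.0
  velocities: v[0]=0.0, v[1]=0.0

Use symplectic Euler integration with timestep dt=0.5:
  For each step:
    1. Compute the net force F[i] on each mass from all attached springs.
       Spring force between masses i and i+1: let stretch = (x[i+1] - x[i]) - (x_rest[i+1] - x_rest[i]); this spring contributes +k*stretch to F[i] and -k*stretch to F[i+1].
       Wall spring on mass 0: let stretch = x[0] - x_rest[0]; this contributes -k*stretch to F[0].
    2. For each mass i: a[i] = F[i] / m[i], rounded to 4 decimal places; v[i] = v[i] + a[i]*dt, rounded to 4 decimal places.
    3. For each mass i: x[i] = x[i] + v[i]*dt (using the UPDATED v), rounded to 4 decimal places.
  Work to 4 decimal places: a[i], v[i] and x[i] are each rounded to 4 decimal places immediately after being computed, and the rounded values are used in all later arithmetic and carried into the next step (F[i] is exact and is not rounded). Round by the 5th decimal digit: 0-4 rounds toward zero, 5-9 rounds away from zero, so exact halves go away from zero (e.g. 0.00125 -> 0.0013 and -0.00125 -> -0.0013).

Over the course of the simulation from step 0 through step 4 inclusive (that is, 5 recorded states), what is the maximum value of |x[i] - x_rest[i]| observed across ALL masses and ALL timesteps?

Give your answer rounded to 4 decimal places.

Step 0: x=[1.0000 7.0000] v=[0.0000 0.0000]
Step 1: x=[1.6250 6.2500] v=[1.2500 -1.5000]
Step 2: x=[2.6250 5.0938] v=[2.0000 -2.3125]
Step 3: x=[3.6055 4.0704] v=[1.9610 -2.0469]
Step 4: x=[4.1935 3.6807] v=[1.1759 -0.7794]
Max displacement = 2.3193

Answer: 2.3193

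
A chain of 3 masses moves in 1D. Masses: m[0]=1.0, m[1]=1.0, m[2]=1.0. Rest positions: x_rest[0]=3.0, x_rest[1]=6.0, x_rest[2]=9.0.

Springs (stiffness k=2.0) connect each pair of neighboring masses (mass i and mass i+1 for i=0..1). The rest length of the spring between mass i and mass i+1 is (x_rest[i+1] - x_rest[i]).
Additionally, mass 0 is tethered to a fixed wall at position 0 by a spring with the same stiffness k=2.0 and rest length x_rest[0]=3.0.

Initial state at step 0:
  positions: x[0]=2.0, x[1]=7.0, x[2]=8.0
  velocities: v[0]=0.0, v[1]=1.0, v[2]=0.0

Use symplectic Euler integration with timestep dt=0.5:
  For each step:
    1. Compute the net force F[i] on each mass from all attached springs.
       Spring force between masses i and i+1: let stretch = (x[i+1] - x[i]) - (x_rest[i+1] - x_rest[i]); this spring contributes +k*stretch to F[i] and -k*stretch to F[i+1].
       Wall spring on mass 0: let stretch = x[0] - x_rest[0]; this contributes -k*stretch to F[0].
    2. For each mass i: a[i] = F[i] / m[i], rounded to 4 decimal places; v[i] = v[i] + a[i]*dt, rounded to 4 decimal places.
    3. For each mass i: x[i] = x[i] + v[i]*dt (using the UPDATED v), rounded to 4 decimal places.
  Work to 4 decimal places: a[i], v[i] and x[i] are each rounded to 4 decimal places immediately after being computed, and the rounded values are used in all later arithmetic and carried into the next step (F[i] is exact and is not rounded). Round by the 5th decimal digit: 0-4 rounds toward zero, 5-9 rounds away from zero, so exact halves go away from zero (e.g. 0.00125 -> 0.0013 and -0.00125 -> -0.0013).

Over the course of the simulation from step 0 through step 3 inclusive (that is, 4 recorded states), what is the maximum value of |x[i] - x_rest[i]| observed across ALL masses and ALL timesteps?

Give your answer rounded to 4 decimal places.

Step 0: x=[2.0000 7.0000 8.0000] v=[0.0000 1.0000 0.0000]
Step 1: x=[3.5000 5.5000 9.0000] v=[3.0000 -3.0000 2.0000]
Step 2: x=[4.2500 4.7500 9.7500] v=[1.5000 -1.5000 1.5000]
Step 3: x=[3.1250 6.2500 9.5000] v=[-2.2500 3.0000 -0.5000]
Max displacement = 1.2500

Answer: 1.2500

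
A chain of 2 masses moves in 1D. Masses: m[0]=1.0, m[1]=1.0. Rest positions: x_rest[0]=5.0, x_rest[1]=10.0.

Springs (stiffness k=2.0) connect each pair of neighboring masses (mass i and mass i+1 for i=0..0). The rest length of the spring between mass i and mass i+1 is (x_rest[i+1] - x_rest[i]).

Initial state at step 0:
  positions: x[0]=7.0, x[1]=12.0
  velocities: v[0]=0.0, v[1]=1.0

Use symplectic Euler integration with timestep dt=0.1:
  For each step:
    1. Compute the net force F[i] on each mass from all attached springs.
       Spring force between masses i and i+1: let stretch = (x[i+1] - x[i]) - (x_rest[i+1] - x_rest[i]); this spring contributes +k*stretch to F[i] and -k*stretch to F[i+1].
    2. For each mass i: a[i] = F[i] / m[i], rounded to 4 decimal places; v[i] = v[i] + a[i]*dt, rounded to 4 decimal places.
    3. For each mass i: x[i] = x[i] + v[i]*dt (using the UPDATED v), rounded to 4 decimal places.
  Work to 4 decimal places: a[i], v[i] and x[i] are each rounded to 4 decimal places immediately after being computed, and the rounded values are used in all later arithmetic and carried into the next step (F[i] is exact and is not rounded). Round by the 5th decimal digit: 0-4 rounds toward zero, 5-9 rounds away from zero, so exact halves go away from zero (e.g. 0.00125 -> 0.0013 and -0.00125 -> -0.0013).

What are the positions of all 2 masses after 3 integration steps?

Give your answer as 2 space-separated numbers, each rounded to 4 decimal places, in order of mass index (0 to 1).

Answer: 7.0079 12.2921

Derivation:
Step 0: x=[7.0000 12.0000] v=[0.0000 1.0000]
Step 1: x=[7.0000 12.1000] v=[0.0000 1.0000]
Step 2: x=[7.0020 12.1980] v=[0.0200 0.9800]
Step 3: x=[7.0079 12.2921] v=[0.0592 0.9408]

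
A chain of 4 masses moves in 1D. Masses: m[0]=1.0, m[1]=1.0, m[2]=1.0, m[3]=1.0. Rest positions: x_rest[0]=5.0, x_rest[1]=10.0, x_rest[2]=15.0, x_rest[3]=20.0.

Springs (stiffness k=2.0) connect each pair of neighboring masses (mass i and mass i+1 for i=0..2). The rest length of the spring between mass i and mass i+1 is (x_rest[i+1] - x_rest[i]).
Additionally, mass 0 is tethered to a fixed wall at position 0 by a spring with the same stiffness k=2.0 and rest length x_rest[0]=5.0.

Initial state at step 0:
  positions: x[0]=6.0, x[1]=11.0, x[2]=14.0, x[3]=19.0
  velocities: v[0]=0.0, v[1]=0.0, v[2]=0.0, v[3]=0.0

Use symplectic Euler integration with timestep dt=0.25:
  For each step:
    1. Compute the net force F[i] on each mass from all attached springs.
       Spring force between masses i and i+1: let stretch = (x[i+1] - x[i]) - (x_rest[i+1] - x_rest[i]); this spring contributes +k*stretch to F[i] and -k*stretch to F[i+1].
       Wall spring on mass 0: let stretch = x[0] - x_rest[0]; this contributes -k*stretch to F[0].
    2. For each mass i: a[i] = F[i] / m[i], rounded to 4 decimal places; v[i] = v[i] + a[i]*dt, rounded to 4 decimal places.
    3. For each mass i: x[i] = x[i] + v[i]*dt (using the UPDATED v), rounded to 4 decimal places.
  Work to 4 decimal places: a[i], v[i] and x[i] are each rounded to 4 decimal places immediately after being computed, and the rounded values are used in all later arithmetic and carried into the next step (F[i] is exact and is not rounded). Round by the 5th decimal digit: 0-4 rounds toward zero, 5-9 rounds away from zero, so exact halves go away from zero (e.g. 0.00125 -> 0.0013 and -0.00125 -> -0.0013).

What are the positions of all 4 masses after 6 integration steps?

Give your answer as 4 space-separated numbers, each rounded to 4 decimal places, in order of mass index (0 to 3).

Step 0: x=[6.0000 11.0000 14.0000 19.0000] v=[0.0000 0.0000 0.0000 0.0000]
Step 1: x=[5.8750 10.7500 14.2500 19.0000] v=[-0.5000 -1.0000 1.0000 0.0000]
Step 2: x=[5.6250 10.3281 14.6563 19.0313] v=[-1.0000 -1.6875 1.6250 0.1250]
Step 3: x=[5.2598 9.8594 15.0684 19.1407] v=[-1.4610 -1.8750 1.6484 0.4375]
Step 4: x=[4.8120 9.4668 15.3384 19.3661] v=[-1.7911 -1.5703 1.0801 0.9014]
Step 5: x=[4.3446 9.2263 15.3780 19.7130] v=[-1.8697 -0.9619 0.1582 1.3876]
Step 6: x=[3.9443 9.1446 15.1905 20.1430] v=[-1.6012 -0.3269 -0.7502 1.7201]

Answer: 3.9443 9.1446 15.1905 20.1430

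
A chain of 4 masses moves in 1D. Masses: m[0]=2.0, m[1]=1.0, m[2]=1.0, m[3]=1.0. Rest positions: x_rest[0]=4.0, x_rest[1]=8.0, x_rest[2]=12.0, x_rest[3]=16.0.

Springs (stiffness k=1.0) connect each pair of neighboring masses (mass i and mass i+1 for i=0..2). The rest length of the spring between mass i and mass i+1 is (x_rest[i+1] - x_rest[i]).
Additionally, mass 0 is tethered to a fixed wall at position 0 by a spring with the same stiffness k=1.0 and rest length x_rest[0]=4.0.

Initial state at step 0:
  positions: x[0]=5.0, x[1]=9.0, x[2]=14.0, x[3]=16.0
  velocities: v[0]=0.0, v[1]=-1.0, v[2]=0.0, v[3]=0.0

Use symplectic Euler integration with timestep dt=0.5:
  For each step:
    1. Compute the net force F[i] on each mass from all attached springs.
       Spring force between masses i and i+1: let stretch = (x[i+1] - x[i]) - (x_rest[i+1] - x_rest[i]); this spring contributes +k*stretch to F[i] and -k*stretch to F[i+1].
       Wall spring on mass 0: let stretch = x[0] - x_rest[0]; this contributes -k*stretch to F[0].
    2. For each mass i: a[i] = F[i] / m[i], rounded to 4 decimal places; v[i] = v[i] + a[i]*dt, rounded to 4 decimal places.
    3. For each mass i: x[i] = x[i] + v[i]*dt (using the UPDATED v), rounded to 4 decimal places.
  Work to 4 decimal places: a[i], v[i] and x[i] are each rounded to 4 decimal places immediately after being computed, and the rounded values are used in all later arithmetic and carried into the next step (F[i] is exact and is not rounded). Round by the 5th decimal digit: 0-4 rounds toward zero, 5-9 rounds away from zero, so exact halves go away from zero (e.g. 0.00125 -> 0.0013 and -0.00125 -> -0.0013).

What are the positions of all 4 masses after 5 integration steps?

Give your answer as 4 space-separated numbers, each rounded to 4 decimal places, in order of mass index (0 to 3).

Answer: 3.6157 7.3654 12.2269 16.9429

Derivation:
Step 0: x=[5.0000 9.0000 14.0000 16.0000] v=[0.0000 -1.0000 0.0000 0.0000]
Step 1: x=[4.8750 8.7500 13.2500 16.5000] v=[-0.2500 -0.5000 -1.5000 1.0000]
Step 2: x=[4.6250 8.6563 12.1875 17.1875] v=[-0.5000 -0.1875 -2.1250 1.3750]
Step 3: x=[4.3008 8.4375 11.4922 17.6250] v=[-0.6485 -0.4376 -1.3906 0.8750]
Step 4: x=[3.9560 7.9482 11.5665 17.5293] v=[-0.6896 -0.9786 0.1485 -0.1914]
Step 5: x=[3.6157 7.3654 12.2269 16.9429] v=[-0.6806 -1.1656 1.3208 -1.1728]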